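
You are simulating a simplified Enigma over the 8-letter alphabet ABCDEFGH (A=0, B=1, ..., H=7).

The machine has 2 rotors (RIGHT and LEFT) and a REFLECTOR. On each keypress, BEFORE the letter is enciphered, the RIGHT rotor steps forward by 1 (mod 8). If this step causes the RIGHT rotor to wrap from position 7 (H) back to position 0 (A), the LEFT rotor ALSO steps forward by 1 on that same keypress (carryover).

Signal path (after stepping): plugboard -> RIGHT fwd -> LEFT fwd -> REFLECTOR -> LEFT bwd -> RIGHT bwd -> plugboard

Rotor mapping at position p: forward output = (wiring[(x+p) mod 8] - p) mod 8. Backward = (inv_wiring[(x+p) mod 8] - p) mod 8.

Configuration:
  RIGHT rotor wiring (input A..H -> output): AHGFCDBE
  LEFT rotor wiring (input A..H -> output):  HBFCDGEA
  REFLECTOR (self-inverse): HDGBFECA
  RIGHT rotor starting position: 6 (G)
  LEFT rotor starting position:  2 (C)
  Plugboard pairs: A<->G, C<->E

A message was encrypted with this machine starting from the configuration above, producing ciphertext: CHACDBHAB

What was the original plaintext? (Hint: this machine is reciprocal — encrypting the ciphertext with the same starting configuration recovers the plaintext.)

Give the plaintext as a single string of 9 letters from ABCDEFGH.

Answer: FDCABGBHE

Derivation:
Char 1 ('C'): step: R->7, L=2; C->plug->E->R->G->L->F->refl->E->L'->D->R'->F->plug->F
Char 2 ('H'): step: R->0, L->3 (L advanced); H->plug->H->R->E->L->F->refl->E->L'->F->R'->D->plug->D
Char 3 ('A'): step: R->1, L=3; A->plug->G->R->D->L->B->refl->D->L'->C->R'->E->plug->C
Char 4 ('C'): step: R->2, L=3; C->plug->E->R->H->L->C->refl->G->L'->G->R'->G->plug->A
Char 5 ('D'): step: R->3, L=3; D->plug->D->R->G->L->G->refl->C->L'->H->R'->B->plug->B
Char 6 ('B'): step: R->4, L=3; B->plug->B->R->H->L->C->refl->G->L'->G->R'->A->plug->G
Char 7 ('H'): step: R->5, L=3; H->plug->H->R->F->L->E->refl->F->L'->E->R'->B->plug->B
Char 8 ('A'): step: R->6, L=3; A->plug->G->R->E->L->F->refl->E->L'->F->R'->H->plug->H
Char 9 ('B'): step: R->7, L=3; B->plug->B->R->B->L->A->refl->H->L'->A->R'->C->plug->E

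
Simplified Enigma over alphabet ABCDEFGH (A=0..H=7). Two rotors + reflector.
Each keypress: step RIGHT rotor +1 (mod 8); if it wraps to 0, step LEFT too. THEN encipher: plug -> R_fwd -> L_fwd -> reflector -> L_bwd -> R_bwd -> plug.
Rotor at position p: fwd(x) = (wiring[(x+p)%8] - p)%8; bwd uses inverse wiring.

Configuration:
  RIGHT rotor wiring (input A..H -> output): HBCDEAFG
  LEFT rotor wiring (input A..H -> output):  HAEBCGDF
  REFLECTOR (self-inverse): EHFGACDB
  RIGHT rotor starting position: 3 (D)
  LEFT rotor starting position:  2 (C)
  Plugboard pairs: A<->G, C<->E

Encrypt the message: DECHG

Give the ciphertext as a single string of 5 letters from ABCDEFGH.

Answer: CCEBB

Derivation:
Char 1 ('D'): step: R->4, L=2; D->plug->D->R->C->L->A->refl->E->L'->D->R'->E->plug->C
Char 2 ('E'): step: R->5, L=2; E->plug->C->R->B->L->H->refl->B->L'->E->R'->E->plug->C
Char 3 ('C'): step: R->6, L=2; C->plug->E->R->E->L->B->refl->H->L'->B->R'->C->plug->E
Char 4 ('H'): step: R->7, L=2; H->plug->H->R->G->L->F->refl->C->L'->A->R'->B->plug->B
Char 5 ('G'): step: R->0, L->3 (L advanced); G->plug->A->R->H->L->B->refl->H->L'->B->R'->B->plug->B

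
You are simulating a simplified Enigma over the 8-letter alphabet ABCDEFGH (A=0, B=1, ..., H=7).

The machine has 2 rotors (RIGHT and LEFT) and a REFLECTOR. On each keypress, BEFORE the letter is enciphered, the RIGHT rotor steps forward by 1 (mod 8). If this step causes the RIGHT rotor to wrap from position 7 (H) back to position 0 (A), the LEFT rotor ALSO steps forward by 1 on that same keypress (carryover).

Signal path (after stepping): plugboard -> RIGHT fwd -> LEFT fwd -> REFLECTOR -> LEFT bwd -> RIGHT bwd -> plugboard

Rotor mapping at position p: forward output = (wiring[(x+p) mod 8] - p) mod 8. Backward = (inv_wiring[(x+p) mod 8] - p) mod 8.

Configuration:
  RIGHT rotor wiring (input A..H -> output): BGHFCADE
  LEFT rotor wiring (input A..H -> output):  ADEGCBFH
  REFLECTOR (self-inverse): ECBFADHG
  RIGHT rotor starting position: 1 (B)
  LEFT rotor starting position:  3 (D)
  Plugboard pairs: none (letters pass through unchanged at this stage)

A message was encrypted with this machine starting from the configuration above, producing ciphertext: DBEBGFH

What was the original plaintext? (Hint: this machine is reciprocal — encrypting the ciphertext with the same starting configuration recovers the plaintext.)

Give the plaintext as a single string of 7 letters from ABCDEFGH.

Char 1 ('D'): step: R->2, L=3; D->plug->D->R->G->L->A->refl->E->L'->E->R'->H->plug->H
Char 2 ('B'): step: R->3, L=3; B->plug->B->R->H->L->B->refl->C->L'->D->R'->G->plug->G
Char 3 ('E'): step: R->4, L=3; E->plug->E->R->F->L->F->refl->D->L'->A->R'->D->plug->D
Char 4 ('B'): step: R->5, L=3; B->plug->B->R->G->L->A->refl->E->L'->E->R'->D->plug->D
Char 5 ('G'): step: R->6, L=3; G->plug->G->R->E->L->E->refl->A->L'->G->R'->B->plug->B
Char 6 ('F'): step: R->7, L=3; F->plug->F->R->D->L->C->refl->B->L'->H->R'->C->plug->C
Char 7 ('H'): step: R->0, L->4 (L advanced); H->plug->H->R->E->L->E->refl->A->L'->G->R'->B->plug->B

Answer: HGDDBCB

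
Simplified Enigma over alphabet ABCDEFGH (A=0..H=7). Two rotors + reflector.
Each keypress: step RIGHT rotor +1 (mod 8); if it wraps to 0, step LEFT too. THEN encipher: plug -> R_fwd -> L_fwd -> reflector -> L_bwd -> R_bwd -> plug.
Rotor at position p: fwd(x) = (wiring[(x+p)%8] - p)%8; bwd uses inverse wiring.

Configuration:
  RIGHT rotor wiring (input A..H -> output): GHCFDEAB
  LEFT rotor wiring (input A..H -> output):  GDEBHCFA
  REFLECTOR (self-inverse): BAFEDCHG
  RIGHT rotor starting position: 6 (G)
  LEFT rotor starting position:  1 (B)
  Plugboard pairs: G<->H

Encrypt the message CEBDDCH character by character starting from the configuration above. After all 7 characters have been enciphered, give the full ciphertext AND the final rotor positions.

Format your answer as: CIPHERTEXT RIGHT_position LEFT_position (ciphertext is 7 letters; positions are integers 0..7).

Answer: BBGACHE 5 2

Derivation:
Char 1 ('C'): step: R->7, L=1; C->plug->C->R->A->L->C->refl->F->L'->H->R'->B->plug->B
Char 2 ('E'): step: R->0, L->2 (L advanced); E->plug->E->R->D->L->A->refl->B->L'->H->R'->B->plug->B
Char 3 ('B'): step: R->1, L=2; B->plug->B->R->B->L->H->refl->G->L'->F->R'->H->plug->G
Char 4 ('D'): step: R->2, L=2; D->plug->D->R->C->L->F->refl->C->L'->A->R'->A->plug->A
Char 5 ('D'): step: R->3, L=2; D->plug->D->R->F->L->G->refl->H->L'->B->R'->C->plug->C
Char 6 ('C'): step: R->4, L=2; C->plug->C->R->E->L->D->refl->E->L'->G->R'->G->plug->H
Char 7 ('H'): step: R->5, L=2; H->plug->G->R->A->L->C->refl->F->L'->C->R'->E->plug->E
Final: ciphertext=BBGACHE, RIGHT=5, LEFT=2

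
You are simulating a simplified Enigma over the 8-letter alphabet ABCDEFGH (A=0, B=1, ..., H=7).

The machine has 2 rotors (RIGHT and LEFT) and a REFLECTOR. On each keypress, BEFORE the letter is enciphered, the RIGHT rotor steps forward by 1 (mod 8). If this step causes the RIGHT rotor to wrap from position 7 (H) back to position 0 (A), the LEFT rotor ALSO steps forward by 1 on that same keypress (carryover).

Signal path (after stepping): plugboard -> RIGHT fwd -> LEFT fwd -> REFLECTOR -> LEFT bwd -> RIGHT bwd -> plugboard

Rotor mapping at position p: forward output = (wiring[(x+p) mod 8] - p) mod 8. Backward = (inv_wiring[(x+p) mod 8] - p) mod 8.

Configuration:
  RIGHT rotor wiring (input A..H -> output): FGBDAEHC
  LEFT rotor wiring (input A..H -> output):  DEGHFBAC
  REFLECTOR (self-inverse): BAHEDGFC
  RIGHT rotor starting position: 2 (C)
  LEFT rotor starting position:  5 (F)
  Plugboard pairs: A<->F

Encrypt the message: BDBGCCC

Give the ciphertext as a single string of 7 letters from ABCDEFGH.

Answer: EFHEGGE

Derivation:
Char 1 ('B'): step: R->3, L=5; B->plug->B->R->F->L->B->refl->A->L'->H->R'->E->plug->E
Char 2 ('D'): step: R->4, L=5; D->plug->D->R->G->L->C->refl->H->L'->E->R'->A->plug->F
Char 3 ('B'): step: R->5, L=5; B->plug->B->R->C->L->F->refl->G->L'->D->R'->H->plug->H
Char 4 ('G'): step: R->6, L=5; G->plug->G->R->C->L->F->refl->G->L'->D->R'->E->plug->E
Char 5 ('C'): step: R->7, L=5; C->plug->C->R->H->L->A->refl->B->L'->F->R'->G->plug->G
Char 6 ('C'): step: R->0, L->6 (L advanced); C->plug->C->R->B->L->E->refl->D->L'->H->R'->G->plug->G
Char 7 ('C'): step: R->1, L=6; C->plug->C->R->C->L->F->refl->G->L'->D->R'->E->plug->E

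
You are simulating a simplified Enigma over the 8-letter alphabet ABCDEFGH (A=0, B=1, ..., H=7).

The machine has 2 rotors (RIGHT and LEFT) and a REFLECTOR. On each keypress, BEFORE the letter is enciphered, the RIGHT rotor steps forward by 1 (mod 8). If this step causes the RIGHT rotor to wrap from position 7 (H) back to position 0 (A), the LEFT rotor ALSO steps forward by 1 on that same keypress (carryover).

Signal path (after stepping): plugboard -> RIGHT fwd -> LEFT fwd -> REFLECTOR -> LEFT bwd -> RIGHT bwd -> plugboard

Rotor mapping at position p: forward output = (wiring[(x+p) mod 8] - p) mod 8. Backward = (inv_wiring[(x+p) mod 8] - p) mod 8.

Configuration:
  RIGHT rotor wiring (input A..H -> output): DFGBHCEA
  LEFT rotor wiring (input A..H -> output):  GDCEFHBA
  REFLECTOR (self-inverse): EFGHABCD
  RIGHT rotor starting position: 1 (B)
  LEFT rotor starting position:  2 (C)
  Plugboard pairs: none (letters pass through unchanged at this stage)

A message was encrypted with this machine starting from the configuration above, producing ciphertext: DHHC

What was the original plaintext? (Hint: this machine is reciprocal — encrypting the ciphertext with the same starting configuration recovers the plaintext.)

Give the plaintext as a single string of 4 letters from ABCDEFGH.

Answer: FCFB

Derivation:
Char 1 ('D'): step: R->2, L=2; D->plug->D->R->A->L->A->refl->E->L'->G->R'->F->plug->F
Char 2 ('H'): step: R->3, L=2; H->plug->H->R->D->L->F->refl->B->L'->H->R'->C->plug->C
Char 3 ('H'): step: R->4, L=2; H->plug->H->R->F->L->G->refl->C->L'->B->R'->F->plug->F
Char 4 ('C'): step: R->5, L=2; C->plug->C->R->D->L->F->refl->B->L'->H->R'->B->plug->B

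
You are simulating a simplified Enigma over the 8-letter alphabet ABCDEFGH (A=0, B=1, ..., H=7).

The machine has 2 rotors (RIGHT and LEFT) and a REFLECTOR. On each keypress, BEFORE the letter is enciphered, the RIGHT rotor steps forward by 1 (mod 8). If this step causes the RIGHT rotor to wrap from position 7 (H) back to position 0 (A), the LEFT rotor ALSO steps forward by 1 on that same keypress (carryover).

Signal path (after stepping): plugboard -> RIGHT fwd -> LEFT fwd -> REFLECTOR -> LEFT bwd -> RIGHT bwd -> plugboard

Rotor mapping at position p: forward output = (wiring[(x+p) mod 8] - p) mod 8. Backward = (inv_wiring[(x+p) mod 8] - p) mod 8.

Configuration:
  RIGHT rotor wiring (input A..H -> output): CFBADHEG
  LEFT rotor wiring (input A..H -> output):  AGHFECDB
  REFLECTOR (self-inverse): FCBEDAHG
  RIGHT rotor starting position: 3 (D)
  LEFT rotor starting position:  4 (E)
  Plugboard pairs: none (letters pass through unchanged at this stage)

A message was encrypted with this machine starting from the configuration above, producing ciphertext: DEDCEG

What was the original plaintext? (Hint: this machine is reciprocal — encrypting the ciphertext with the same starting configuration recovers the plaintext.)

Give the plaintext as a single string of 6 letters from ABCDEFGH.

Answer: FGGFAA

Derivation:
Char 1 ('D'): step: R->4, L=4; D->plug->D->R->C->L->H->refl->G->L'->B->R'->F->plug->F
Char 2 ('E'): step: R->5, L=4; E->plug->E->R->A->L->A->refl->F->L'->D->R'->G->plug->G
Char 3 ('D'): step: R->6, L=4; D->plug->D->R->H->L->B->refl->C->L'->F->R'->G->plug->G
Char 4 ('C'): step: R->7, L=4; C->plug->C->R->G->L->D->refl->E->L'->E->R'->F->plug->F
Char 5 ('E'): step: R->0, L->5 (L advanced); E->plug->E->R->D->L->D->refl->E->L'->C->R'->A->plug->A
Char 6 ('G'): step: R->1, L=5; G->plug->G->R->F->L->C->refl->B->L'->E->R'->A->plug->A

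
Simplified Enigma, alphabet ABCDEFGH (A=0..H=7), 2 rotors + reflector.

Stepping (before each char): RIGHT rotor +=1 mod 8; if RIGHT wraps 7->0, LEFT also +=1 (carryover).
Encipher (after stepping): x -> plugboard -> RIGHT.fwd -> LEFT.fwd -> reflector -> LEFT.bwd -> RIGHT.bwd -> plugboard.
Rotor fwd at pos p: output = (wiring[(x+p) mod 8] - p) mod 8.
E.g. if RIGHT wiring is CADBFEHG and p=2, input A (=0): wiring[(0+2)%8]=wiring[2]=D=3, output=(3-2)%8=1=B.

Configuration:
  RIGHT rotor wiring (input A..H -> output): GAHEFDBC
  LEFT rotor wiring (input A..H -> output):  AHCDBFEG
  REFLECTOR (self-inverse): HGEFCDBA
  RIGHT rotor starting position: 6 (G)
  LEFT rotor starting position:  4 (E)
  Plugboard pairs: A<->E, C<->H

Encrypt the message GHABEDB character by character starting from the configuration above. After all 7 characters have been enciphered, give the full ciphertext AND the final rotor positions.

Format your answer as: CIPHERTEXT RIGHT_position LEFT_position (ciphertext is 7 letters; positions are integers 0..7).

Char 1 ('G'): step: R->7, L=4; G->plug->G->R->E->L->E->refl->C->L'->D->R'->A->plug->E
Char 2 ('H'): step: R->0, L->5 (L advanced); H->plug->C->R->H->L->E->refl->C->L'->E->R'->D->plug->D
Char 3 ('A'): step: R->1, L=5; A->plug->E->R->C->L->B->refl->G->L'->G->R'->B->plug->B
Char 4 ('B'): step: R->2, L=5; B->plug->B->R->C->L->B->refl->G->L'->G->R'->H->plug->C
Char 5 ('E'): step: R->3, L=5; E->plug->A->R->B->L->H->refl->A->L'->A->R'->C->plug->H
Char 6 ('D'): step: R->4, L=5; D->plug->D->R->G->L->G->refl->B->L'->C->R'->E->plug->A
Char 7 ('B'): step: R->5, L=5; B->plug->B->R->E->L->C->refl->E->L'->H->R'->G->plug->G
Final: ciphertext=EDBCHAG, RIGHT=5, LEFT=5

Answer: EDBCHAG 5 5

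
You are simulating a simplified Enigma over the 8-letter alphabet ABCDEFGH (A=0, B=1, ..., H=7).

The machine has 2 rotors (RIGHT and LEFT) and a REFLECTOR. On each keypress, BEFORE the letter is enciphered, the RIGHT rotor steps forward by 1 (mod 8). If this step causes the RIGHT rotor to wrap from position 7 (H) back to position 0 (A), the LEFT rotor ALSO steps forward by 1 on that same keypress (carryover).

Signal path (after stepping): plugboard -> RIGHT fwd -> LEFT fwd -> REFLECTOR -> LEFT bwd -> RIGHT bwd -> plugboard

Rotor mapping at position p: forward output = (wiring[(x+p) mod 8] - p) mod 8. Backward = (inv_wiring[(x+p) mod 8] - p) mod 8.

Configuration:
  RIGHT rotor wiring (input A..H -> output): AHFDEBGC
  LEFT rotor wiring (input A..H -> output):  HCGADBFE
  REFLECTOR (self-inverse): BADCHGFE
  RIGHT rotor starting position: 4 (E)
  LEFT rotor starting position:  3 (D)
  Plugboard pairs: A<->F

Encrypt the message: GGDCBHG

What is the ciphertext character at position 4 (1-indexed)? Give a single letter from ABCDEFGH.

Char 1 ('G'): step: R->5, L=3; G->plug->G->R->G->L->H->refl->E->L'->F->R'->C->plug->C
Char 2 ('G'): step: R->6, L=3; G->plug->G->R->G->L->H->refl->E->L'->F->R'->F->plug->A
Char 3 ('D'): step: R->7, L=3; D->plug->D->R->G->L->H->refl->E->L'->F->R'->F->plug->A
Char 4 ('C'): step: R->0, L->4 (L advanced); C->plug->C->R->F->L->G->refl->F->L'->B->R'->F->plug->A

A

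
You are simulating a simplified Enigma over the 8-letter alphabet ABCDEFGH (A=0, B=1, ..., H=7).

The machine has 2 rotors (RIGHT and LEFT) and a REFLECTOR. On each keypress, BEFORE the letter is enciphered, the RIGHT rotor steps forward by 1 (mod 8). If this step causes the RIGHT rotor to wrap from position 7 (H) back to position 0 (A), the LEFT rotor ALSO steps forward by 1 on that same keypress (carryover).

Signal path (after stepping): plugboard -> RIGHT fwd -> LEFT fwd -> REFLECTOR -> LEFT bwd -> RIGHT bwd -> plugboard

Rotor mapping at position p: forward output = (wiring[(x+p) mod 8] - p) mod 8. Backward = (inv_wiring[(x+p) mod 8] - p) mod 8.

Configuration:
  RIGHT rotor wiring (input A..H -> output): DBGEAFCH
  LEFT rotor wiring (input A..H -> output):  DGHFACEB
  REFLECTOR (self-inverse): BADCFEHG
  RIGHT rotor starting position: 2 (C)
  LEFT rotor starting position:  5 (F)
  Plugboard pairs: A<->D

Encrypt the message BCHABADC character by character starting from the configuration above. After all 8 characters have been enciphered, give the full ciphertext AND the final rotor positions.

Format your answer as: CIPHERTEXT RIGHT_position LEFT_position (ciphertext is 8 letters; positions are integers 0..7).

Answer: ADFBGDBG 2 6

Derivation:
Char 1 ('B'): step: R->3, L=5; B->plug->B->R->F->L->C->refl->D->L'->H->R'->D->plug->A
Char 2 ('C'): step: R->4, L=5; C->plug->C->R->G->L->A->refl->B->L'->E->R'->A->plug->D
Char 3 ('H'): step: R->5, L=5; H->plug->H->R->D->L->G->refl->H->L'->B->R'->F->plug->F
Char 4 ('A'): step: R->6, L=5; A->plug->D->R->D->L->G->refl->H->L'->B->R'->B->plug->B
Char 5 ('B'): step: R->7, L=5; B->plug->B->R->E->L->B->refl->A->L'->G->R'->G->plug->G
Char 6 ('A'): step: R->0, L->6 (L advanced); A->plug->D->R->E->L->B->refl->A->L'->D->R'->A->plug->D
Char 7 ('D'): step: R->1, L=6; D->plug->A->R->A->L->G->refl->H->L'->F->R'->B->plug->B
Char 8 ('C'): step: R->2, L=6; C->plug->C->R->G->L->C->refl->D->L'->B->R'->G->plug->G
Final: ciphertext=ADFBGDBG, RIGHT=2, LEFT=6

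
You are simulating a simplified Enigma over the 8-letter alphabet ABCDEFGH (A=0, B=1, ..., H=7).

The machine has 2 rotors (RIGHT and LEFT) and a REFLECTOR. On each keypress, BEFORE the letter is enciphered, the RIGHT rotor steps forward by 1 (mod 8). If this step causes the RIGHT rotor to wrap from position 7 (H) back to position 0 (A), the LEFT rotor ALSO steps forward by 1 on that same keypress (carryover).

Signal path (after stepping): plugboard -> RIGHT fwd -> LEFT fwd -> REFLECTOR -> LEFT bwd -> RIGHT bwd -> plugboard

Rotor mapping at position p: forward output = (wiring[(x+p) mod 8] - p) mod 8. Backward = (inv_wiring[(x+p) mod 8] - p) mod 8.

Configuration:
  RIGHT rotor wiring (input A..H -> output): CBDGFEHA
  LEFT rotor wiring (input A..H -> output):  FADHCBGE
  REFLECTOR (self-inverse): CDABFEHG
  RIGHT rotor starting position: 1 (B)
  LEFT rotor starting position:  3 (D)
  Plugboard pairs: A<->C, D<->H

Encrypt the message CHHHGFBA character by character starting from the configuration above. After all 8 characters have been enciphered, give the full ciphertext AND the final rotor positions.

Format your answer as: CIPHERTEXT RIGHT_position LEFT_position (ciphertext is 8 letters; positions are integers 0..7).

Answer: HCACEDED 1 4

Derivation:
Char 1 ('C'): step: R->2, L=3; C->plug->A->R->B->L->H->refl->G->L'->C->R'->D->plug->H
Char 2 ('H'): step: R->3, L=3; H->plug->D->R->E->L->B->refl->D->L'->D->R'->A->plug->C
Char 3 ('H'): step: R->4, L=3; H->plug->D->R->E->L->B->refl->D->L'->D->R'->C->plug->A
Char 4 ('H'): step: R->5, L=3; H->plug->D->R->F->L->C->refl->A->L'->H->R'->A->plug->C
Char 5 ('G'): step: R->6, L=3; G->plug->G->R->H->L->A->refl->C->L'->F->R'->E->plug->E
Char 6 ('F'): step: R->7, L=3; F->plug->F->R->G->L->F->refl->E->L'->A->R'->H->plug->D
Char 7 ('B'): step: R->0, L->4 (L advanced); B->plug->B->R->B->L->F->refl->E->L'->F->R'->E->plug->E
Char 8 ('A'): step: R->1, L=4; A->plug->C->R->F->L->E->refl->F->L'->B->R'->H->plug->D
Final: ciphertext=HCACEDED, RIGHT=1, LEFT=4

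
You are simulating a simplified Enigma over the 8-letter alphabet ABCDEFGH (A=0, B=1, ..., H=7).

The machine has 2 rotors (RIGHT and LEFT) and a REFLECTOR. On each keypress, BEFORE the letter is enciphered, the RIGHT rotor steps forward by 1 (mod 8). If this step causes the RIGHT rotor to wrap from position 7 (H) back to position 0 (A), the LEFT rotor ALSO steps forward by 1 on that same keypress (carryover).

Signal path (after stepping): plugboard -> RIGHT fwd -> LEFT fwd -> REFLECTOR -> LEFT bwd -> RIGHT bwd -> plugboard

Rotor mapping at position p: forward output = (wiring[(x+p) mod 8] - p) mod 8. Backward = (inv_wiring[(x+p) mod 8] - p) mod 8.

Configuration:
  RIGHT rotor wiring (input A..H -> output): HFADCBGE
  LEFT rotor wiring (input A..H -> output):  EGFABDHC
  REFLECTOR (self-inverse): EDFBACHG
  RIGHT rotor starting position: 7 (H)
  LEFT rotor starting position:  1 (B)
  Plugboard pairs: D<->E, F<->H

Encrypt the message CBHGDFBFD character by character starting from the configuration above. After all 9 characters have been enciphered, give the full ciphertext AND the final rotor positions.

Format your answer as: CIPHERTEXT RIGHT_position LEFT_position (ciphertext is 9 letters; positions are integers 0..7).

Char 1 ('C'): step: R->0, L->2 (L advanced); C->plug->C->R->A->L->D->refl->B->L'->D->R'->D->plug->E
Char 2 ('B'): step: R->1, L=2; B->plug->B->R->H->L->E->refl->A->L'->F->R'->F->plug->H
Char 3 ('H'): step: R->2, L=2; H->plug->F->R->C->L->H->refl->G->L'->B->R'->B->plug->B
Char 4 ('G'): step: R->3, L=2; G->plug->G->R->C->L->H->refl->G->L'->B->R'->E->plug->D
Char 5 ('D'): step: R->4, L=2; D->plug->E->R->D->L->B->refl->D->L'->A->R'->D->plug->E
Char 6 ('F'): step: R->5, L=2; F->plug->H->R->F->L->A->refl->E->L'->H->R'->C->plug->C
Char 7 ('B'): step: R->6, L=2; B->plug->B->R->G->L->C->refl->F->L'->E->R'->G->plug->G
Char 8 ('F'): step: R->7, L=2; F->plug->H->R->H->L->E->refl->A->L'->F->R'->A->plug->A
Char 9 ('D'): step: R->0, L->3 (L advanced); D->plug->E->R->C->L->A->refl->E->L'->D->R'->D->plug->E
Final: ciphertext=EHBDECGAE, RIGHT=0, LEFT=3

Answer: EHBDECGAE 0 3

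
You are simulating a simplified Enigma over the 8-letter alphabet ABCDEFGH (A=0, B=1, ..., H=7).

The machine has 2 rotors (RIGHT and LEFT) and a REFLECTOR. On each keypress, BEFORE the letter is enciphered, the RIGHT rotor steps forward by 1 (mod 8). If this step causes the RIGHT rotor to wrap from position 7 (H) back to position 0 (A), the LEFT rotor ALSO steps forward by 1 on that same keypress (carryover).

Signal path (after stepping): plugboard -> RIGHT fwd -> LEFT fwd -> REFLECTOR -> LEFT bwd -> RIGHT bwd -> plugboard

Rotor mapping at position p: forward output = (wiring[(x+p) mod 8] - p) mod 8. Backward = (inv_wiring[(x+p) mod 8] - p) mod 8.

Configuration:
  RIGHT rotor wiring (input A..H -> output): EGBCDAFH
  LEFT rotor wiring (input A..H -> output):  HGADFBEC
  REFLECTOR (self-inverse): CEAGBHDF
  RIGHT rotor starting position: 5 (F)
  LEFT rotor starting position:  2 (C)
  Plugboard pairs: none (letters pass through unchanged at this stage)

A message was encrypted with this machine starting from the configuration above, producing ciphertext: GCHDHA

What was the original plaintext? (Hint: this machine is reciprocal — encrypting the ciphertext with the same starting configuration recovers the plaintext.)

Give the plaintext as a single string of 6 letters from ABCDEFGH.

Char 1 ('G'): step: R->6, L=2; G->plug->G->R->F->L->A->refl->C->L'->E->R'->F->plug->F
Char 2 ('C'): step: R->7, L=2; C->plug->C->R->H->L->E->refl->B->L'->B->R'->G->plug->G
Char 3 ('H'): step: R->0, L->3 (L advanced); H->plug->H->R->H->L->F->refl->H->L'->E->R'->A->plug->A
Char 4 ('D'): step: R->1, L=3; D->plug->D->R->C->L->G->refl->D->L'->G->R'->G->plug->G
Char 5 ('H'): step: R->2, L=3; H->plug->H->R->E->L->H->refl->F->L'->H->R'->A->plug->A
Char 6 ('A'): step: R->3, L=3; A->plug->A->R->H->L->F->refl->H->L'->E->R'->E->plug->E

Answer: FGAGAE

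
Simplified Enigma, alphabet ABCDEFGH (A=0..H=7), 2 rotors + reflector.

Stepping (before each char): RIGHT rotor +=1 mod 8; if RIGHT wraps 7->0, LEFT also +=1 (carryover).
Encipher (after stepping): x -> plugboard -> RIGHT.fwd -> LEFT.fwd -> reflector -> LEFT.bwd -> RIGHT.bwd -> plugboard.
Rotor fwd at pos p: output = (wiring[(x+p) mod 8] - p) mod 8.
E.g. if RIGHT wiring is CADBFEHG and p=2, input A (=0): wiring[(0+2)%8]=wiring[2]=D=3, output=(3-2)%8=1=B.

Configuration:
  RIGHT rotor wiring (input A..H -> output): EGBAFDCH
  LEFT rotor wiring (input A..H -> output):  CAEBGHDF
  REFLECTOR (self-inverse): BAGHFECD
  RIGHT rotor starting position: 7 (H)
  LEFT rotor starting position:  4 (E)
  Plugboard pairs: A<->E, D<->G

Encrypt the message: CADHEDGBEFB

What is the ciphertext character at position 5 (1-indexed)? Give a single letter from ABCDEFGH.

Char 1 ('C'): step: R->0, L->5 (L advanced); C->plug->C->R->B->L->G->refl->C->L'->A->R'->D->plug->G
Char 2 ('A'): step: R->1, L=5; A->plug->E->R->C->L->A->refl->B->L'->H->R'->C->plug->C
Char 3 ('D'): step: R->2, L=5; D->plug->G->R->C->L->A->refl->B->L'->H->R'->A->plug->E
Char 4 ('H'): step: R->3, L=5; H->plug->H->R->G->L->E->refl->F->L'->D->R'->G->plug->D
Char 5 ('E'): step: R->4, L=5; E->plug->A->R->B->L->G->refl->C->L'->A->R'->E->plug->A

A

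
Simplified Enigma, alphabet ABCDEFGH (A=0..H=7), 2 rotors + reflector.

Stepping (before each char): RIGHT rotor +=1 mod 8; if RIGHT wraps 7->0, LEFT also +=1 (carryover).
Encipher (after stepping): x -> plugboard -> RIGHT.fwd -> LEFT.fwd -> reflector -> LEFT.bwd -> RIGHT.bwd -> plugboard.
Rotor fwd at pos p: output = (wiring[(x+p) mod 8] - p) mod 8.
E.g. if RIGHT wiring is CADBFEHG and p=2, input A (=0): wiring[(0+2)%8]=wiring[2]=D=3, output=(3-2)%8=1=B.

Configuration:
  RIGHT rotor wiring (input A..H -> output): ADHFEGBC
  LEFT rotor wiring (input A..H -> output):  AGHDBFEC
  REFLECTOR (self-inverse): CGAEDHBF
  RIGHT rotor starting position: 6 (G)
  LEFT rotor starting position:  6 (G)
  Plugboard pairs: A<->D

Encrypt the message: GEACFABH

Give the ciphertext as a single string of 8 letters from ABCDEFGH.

Answer: FDEECHGB

Derivation:
Char 1 ('G'): step: R->7, L=6; G->plug->G->R->H->L->H->refl->F->L'->F->R'->F->plug->F
Char 2 ('E'): step: R->0, L->7 (L advanced); E->plug->E->R->E->L->E->refl->D->L'->A->R'->A->plug->D
Char 3 ('A'): step: R->1, L=7; A->plug->D->R->D->L->A->refl->C->L'->F->R'->E->plug->E
Char 4 ('C'): step: R->2, L=7; C->plug->C->R->C->L->H->refl->F->L'->H->R'->E->plug->E
Char 5 ('F'): step: R->3, L=7; F->plug->F->R->F->L->C->refl->A->L'->D->R'->C->plug->C
Char 6 ('A'): step: R->4, L=7; A->plug->D->R->G->L->G->refl->B->L'->B->R'->H->plug->H
Char 7 ('B'): step: R->5, L=7; B->plug->B->R->E->L->E->refl->D->L'->A->R'->G->plug->G
Char 8 ('H'): step: R->6, L=7; H->plug->H->R->A->L->D->refl->E->L'->E->R'->B->plug->B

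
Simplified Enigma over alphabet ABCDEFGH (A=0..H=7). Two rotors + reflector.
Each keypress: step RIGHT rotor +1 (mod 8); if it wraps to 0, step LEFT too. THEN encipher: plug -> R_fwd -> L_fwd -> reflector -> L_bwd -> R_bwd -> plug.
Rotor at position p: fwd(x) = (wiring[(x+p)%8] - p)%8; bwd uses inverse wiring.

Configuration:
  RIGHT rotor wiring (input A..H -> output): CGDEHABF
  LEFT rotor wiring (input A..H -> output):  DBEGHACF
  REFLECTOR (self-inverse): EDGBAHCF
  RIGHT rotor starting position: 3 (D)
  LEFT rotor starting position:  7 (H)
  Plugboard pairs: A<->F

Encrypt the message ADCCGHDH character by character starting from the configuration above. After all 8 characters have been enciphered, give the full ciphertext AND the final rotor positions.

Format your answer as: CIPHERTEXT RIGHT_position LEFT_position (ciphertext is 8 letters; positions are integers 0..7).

Answer: HEFFAAAF 3 0

Derivation:
Char 1 ('A'): step: R->4, L=7; A->plug->F->R->C->L->C->refl->G->L'->A->R'->H->plug->H
Char 2 ('D'): step: R->5, L=7; D->plug->D->R->F->L->A->refl->E->L'->B->R'->E->plug->E
Char 3 ('C'): step: R->6, L=7; C->plug->C->R->E->L->H->refl->F->L'->D->R'->A->plug->F
Char 4 ('C'): step: R->7, L=7; C->plug->C->R->H->L->D->refl->B->L'->G->R'->A->plug->F
Char 5 ('G'): step: R->0, L->0 (L advanced); G->plug->G->R->B->L->B->refl->D->L'->A->R'->F->plug->A
Char 6 ('H'): step: R->1, L=0; H->plug->H->R->B->L->B->refl->D->L'->A->R'->F->plug->A
Char 7 ('D'): step: R->2, L=0; D->plug->D->R->G->L->C->refl->G->L'->D->R'->F->plug->A
Char 8 ('H'): step: R->3, L=0; H->plug->H->R->A->L->D->refl->B->L'->B->R'->A->plug->F
Final: ciphertext=HEFFAAAF, RIGHT=3, LEFT=0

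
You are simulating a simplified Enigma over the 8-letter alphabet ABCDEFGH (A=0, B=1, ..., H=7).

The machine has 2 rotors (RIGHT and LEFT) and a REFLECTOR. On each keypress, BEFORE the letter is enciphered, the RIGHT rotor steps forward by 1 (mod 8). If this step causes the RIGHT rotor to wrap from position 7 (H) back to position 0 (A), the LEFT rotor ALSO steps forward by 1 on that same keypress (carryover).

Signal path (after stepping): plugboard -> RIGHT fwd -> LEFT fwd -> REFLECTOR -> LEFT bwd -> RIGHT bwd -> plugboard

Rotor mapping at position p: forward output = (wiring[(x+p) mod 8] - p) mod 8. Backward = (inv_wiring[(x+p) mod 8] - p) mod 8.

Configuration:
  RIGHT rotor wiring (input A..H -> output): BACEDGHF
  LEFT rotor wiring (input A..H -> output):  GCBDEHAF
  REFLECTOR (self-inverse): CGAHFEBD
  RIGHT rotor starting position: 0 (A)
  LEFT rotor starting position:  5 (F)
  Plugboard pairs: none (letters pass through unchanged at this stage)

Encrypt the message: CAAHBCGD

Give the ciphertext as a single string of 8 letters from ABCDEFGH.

Answer: FBHBCFCA

Derivation:
Char 1 ('C'): step: R->1, L=5; C->plug->C->R->D->L->B->refl->G->L'->G->R'->F->plug->F
Char 2 ('A'): step: R->2, L=5; A->plug->A->R->A->L->C->refl->A->L'->C->R'->B->plug->B
Char 3 ('A'): step: R->3, L=5; A->plug->A->R->B->L->D->refl->H->L'->H->R'->H->plug->H
Char 4 ('H'): step: R->4, L=5; H->plug->H->R->A->L->C->refl->A->L'->C->R'->B->plug->B
Char 5 ('B'): step: R->5, L=5; B->plug->B->R->C->L->A->refl->C->L'->A->R'->C->plug->C
Char 6 ('C'): step: R->6, L=5; C->plug->C->R->D->L->B->refl->G->L'->G->R'->F->plug->F
Char 7 ('G'): step: R->7, L=5; G->plug->G->R->H->L->H->refl->D->L'->B->R'->C->plug->C
Char 8 ('D'): step: R->0, L->6 (L advanced); D->plug->D->R->E->L->D->refl->H->L'->B->R'->A->plug->A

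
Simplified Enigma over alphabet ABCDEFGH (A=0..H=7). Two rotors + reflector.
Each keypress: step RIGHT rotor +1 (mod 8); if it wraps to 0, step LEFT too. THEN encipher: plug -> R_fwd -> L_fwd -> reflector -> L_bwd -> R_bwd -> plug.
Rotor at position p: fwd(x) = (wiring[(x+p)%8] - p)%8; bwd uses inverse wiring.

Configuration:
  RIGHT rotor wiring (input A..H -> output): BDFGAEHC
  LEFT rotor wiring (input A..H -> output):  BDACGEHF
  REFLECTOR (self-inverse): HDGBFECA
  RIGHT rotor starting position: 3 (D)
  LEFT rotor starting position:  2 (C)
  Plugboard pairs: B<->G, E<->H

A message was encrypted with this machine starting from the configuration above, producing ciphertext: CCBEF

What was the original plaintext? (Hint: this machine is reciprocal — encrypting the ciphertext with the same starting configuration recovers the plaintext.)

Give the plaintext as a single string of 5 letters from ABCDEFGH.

Char 1 ('C'): step: R->4, L=2; C->plug->C->R->D->L->C->refl->G->L'->A->R'->B->plug->G
Char 2 ('C'): step: R->5, L=2; C->plug->C->R->F->L->D->refl->B->L'->H->R'->A->plug->A
Char 3 ('B'): step: R->6, L=2; B->plug->G->R->C->L->E->refl->F->L'->E->R'->B->plug->G
Char 4 ('E'): step: R->7, L=2; E->plug->H->R->A->L->G->refl->C->L'->D->R'->A->plug->A
Char 5 ('F'): step: R->0, L->3 (L advanced); F->plug->F->R->E->L->C->refl->G->L'->F->R'->C->plug->C

Answer: GAGAC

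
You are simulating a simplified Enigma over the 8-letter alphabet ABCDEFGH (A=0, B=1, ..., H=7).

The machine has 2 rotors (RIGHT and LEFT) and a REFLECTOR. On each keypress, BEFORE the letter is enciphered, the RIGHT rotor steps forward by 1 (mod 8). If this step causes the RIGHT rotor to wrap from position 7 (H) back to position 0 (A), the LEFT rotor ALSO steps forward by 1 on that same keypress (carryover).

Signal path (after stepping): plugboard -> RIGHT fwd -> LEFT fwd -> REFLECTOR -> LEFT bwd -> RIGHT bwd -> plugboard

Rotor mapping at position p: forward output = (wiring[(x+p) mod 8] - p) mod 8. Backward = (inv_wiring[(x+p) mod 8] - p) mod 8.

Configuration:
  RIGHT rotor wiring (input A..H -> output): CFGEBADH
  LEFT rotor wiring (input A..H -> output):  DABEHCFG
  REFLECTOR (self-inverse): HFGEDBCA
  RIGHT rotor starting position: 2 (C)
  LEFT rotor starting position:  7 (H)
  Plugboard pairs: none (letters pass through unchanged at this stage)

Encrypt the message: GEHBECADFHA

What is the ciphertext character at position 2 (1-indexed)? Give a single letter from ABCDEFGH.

Char 1 ('G'): step: R->3, L=7; G->plug->G->R->C->L->B->refl->F->L'->E->R'->E->plug->E
Char 2 ('E'): step: R->4, L=7; E->plug->E->R->G->L->D->refl->E->L'->B->R'->F->plug->F

F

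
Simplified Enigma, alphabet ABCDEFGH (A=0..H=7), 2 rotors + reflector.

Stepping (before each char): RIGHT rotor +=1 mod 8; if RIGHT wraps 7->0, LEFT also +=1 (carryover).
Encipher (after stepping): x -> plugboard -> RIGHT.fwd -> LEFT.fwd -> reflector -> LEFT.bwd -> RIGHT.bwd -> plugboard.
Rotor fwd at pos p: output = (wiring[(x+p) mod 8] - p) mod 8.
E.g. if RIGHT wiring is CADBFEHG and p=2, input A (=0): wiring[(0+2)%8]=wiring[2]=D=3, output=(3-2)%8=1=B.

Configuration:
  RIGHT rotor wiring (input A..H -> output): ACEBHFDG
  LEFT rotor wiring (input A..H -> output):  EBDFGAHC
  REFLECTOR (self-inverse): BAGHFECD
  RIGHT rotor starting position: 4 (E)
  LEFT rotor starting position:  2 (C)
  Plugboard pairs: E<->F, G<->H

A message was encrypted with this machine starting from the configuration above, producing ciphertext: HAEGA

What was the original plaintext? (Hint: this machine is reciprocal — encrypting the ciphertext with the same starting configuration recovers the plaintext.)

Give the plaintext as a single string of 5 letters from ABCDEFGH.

Char 1 ('H'): step: R->5, L=2; H->plug->G->R->E->L->F->refl->E->L'->C->R'->H->plug->G
Char 2 ('A'): step: R->6, L=2; A->plug->A->R->F->L->A->refl->B->L'->A->R'->B->plug->B
Char 3 ('E'): step: R->7, L=2; E->plug->F->R->A->L->B->refl->A->L'->F->R'->D->plug->D
Char 4 ('G'): step: R->0, L->3 (L advanced); G->plug->H->R->G->L->G->refl->C->L'->A->R'->A->plug->A
Char 5 ('A'): step: R->1, L=3; A->plug->A->R->B->L->D->refl->H->L'->E->R'->E->plug->F

Answer: GBDAF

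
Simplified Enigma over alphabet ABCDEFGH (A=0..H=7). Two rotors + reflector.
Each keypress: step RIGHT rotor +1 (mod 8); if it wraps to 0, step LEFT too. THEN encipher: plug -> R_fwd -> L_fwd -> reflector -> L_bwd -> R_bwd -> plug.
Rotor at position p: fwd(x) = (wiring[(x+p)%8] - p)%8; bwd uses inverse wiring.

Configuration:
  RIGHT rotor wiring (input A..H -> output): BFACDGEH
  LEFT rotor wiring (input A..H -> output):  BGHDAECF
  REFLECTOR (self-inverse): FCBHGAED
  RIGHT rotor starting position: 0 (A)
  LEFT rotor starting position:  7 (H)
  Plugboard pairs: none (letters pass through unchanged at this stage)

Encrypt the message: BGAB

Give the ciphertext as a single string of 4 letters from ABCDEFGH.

Answer: DEGA

Derivation:
Char 1 ('B'): step: R->1, L=7; B->plug->B->R->H->L->D->refl->H->L'->C->R'->D->plug->D
Char 2 ('G'): step: R->2, L=7; G->plug->G->R->H->L->D->refl->H->L'->C->R'->E->plug->E
Char 3 ('A'): step: R->3, L=7; A->plug->A->R->H->L->D->refl->H->L'->C->R'->G->plug->G
Char 4 ('B'): step: R->4, L=7; B->plug->B->R->C->L->H->refl->D->L'->H->R'->A->plug->A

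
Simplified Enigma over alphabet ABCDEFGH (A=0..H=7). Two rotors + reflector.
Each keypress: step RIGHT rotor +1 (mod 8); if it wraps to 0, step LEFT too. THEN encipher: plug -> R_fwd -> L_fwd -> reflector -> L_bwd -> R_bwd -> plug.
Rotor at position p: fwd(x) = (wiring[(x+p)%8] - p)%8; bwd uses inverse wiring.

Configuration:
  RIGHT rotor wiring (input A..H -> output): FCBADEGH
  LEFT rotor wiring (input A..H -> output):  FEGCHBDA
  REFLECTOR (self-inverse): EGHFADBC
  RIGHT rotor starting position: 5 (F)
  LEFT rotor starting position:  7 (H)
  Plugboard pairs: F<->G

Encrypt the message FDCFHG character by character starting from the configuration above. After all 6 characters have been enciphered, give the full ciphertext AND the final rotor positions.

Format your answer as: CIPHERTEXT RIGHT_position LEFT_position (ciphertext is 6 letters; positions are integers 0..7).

Answer: CGHBBA 3 0

Derivation:
Char 1 ('F'): step: R->6, L=7; F->plug->G->R->F->L->A->refl->E->L'->H->R'->C->plug->C
Char 2 ('D'): step: R->7, L=7; D->plug->D->R->C->L->F->refl->D->L'->E->R'->F->plug->G
Char 3 ('C'): step: R->0, L->0 (L advanced); C->plug->C->R->B->L->E->refl->A->L'->H->R'->H->plug->H
Char 4 ('F'): step: R->1, L=0; F->plug->G->R->G->L->D->refl->F->L'->A->R'->B->plug->B
Char 5 ('H'): step: R->2, L=0; H->plug->H->R->A->L->F->refl->D->L'->G->R'->B->plug->B
Char 6 ('G'): step: R->3, L=0; G->plug->F->R->C->L->G->refl->B->L'->F->R'->A->plug->A
Final: ciphertext=CGHBBA, RIGHT=3, LEFT=0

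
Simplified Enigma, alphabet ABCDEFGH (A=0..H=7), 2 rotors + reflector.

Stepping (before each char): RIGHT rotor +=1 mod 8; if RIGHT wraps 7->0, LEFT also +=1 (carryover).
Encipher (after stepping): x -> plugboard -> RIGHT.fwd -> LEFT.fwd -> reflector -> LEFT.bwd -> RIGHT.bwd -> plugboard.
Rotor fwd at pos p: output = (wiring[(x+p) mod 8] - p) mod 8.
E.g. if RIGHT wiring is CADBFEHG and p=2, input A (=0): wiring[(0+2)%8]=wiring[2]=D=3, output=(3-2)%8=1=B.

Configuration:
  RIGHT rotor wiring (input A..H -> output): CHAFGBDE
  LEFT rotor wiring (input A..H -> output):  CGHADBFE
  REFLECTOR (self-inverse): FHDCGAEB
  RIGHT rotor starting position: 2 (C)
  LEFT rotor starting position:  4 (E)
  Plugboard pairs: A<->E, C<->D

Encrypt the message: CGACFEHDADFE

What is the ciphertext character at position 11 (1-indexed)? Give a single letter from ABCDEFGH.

Char 1 ('C'): step: R->3, L=4; C->plug->D->R->A->L->H->refl->B->L'->C->R'->A->plug->E
Char 2 ('G'): step: R->4, L=4; G->plug->G->R->E->L->G->refl->E->L'->H->R'->C->plug->D
Char 3 ('A'): step: R->5, L=4; A->plug->E->R->C->L->B->refl->H->L'->A->R'->G->plug->G
Char 4 ('C'): step: R->6, L=4; C->plug->D->R->B->L->F->refl->A->L'->D->R'->H->plug->H
Char 5 ('F'): step: R->7, L=4; F->plug->F->R->H->L->E->refl->G->L'->E->R'->H->plug->H
Char 6 ('E'): step: R->0, L->5 (L advanced); E->plug->A->R->C->L->H->refl->B->L'->E->R'->H->plug->H
Char 7 ('H'): step: R->1, L=5; H->plug->H->R->B->L->A->refl->F->L'->D->R'->G->plug->G
Char 8 ('D'): step: R->2, L=5; D->plug->C->R->E->L->B->refl->H->L'->C->R'->F->plug->F
Char 9 ('A'): step: R->3, L=5; A->plug->E->R->B->L->A->refl->F->L'->D->R'->B->plug->B
Char 10 ('D'): step: R->4, L=5; D->plug->C->R->H->L->G->refl->E->L'->A->R'->D->plug->C
Char 11 ('F'): step: R->5, L=5; F->plug->F->R->D->L->F->refl->A->L'->B->R'->H->plug->H

H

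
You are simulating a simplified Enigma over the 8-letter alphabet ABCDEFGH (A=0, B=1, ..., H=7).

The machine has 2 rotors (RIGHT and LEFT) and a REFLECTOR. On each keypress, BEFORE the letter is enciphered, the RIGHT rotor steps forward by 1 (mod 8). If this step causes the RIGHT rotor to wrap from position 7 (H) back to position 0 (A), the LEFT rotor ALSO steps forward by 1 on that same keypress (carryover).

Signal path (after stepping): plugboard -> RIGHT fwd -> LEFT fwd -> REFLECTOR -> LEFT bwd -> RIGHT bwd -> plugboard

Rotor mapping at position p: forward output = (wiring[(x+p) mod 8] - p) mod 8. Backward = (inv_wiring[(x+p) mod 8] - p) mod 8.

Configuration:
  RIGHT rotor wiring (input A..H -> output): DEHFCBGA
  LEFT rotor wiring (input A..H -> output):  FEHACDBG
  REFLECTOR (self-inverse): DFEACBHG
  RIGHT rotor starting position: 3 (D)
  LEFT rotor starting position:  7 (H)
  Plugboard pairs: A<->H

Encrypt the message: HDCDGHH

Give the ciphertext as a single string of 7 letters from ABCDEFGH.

Answer: EEAHAFB

Derivation:
Char 1 ('H'): step: R->4, L=7; H->plug->A->R->G->L->E->refl->C->L'->H->R'->E->plug->E
Char 2 ('D'): step: R->5, L=7; D->plug->D->R->G->L->E->refl->C->L'->H->R'->E->plug->E
Char 3 ('C'): step: R->6, L=7; C->plug->C->R->F->L->D->refl->A->L'->D->R'->H->plug->A
Char 4 ('D'): step: R->7, L=7; D->plug->D->R->A->L->H->refl->G->L'->B->R'->A->plug->H
Char 5 ('G'): step: R->0, L->0 (L advanced); G->plug->G->R->G->L->B->refl->F->L'->A->R'->H->plug->A
Char 6 ('H'): step: R->1, L=0; H->plug->A->R->D->L->A->refl->D->L'->F->R'->F->plug->F
Char 7 ('H'): step: R->2, L=0; H->plug->A->R->F->L->D->refl->A->L'->D->R'->B->plug->B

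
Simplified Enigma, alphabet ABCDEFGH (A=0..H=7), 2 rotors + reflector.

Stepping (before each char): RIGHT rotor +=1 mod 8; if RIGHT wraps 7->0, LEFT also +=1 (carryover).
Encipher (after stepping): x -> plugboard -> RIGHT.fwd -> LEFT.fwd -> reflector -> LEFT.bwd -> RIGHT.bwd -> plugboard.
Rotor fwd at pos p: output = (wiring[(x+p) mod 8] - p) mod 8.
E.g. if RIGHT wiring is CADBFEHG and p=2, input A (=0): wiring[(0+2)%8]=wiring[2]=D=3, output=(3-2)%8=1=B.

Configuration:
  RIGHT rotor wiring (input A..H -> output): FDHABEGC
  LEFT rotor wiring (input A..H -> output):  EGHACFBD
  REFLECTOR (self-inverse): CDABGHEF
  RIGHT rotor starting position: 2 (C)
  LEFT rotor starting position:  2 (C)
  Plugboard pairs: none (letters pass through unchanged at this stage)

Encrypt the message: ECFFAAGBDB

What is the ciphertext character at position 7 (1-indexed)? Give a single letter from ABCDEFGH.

Char 1 ('E'): step: R->3, L=2; E->plug->E->R->H->L->E->refl->G->L'->B->R'->C->plug->C
Char 2 ('C'): step: R->4, L=2; C->plug->C->R->C->L->A->refl->C->L'->G->R'->D->plug->D
Char 3 ('F'): step: R->5, L=2; F->plug->F->R->C->L->A->refl->C->L'->G->R'->E->plug->E
Char 4 ('F'): step: R->6, L=2; F->plug->F->R->C->L->A->refl->C->L'->G->R'->H->plug->H
Char 5 ('A'): step: R->7, L=2; A->plug->A->R->D->L->D->refl->B->L'->F->R'->G->plug->G
Char 6 ('A'): step: R->0, L->3 (L advanced); A->plug->A->R->F->L->B->refl->D->L'->G->R'->G->plug->G
Char 7 ('G'): step: R->1, L=3; G->plug->G->R->B->L->H->refl->F->L'->A->R'->D->plug->D

D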